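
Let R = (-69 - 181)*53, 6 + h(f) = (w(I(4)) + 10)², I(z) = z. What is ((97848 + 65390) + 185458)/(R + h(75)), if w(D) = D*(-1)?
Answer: -87174/3305 ≈ -26.376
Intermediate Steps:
w(D) = -D
h(f) = 30 (h(f) = -6 + (-1*4 + 10)² = -6 + (-4 + 10)² = -6 + 6² = -6 + 36 = 30)
R = -13250 (R = -250*53 = -13250)
((97848 + 65390) + 185458)/(R + h(75)) = ((97848 + 65390) + 185458)/(-13250 + 30) = (163238 + 185458)/(-13220) = 348696*(-1/13220) = -87174/3305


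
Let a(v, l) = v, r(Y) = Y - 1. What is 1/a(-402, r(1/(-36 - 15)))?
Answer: -1/402 ≈ -0.0024876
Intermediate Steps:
r(Y) = -1 + Y
1/a(-402, r(1/(-36 - 15))) = 1/(-402) = -1/402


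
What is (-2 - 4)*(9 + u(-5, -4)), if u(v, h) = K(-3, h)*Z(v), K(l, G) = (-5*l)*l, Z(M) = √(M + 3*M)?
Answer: -54 + 540*I*√5 ≈ -54.0 + 1207.5*I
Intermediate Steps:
Z(M) = 2*√M (Z(M) = √(4*M) = 2*√M)
K(l, G) = -5*l²
u(v, h) = -90*√v (u(v, h) = (-5*(-3)²)*(2*√v) = (-5*9)*(2*√v) = -90*√v)
(-2 - 4)*(9 + u(-5, -4)) = (-2 - 4)*(9 - 90*I*√5) = -6*(9 - 90*I*√5) = -54 + 540*I*√5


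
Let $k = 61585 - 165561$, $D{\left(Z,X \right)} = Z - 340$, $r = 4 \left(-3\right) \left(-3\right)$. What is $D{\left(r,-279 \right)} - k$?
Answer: $103672$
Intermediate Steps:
$r = 36$ ($r = \left(-12\right) \left(-3\right) = 36$)
$D{\left(Z,X \right)} = -340 + Z$
$k = -103976$
$D{\left(r,-279 \right)} - k = \left(-340 + 36\right) - -103976 = -304 + 103976 = 103672$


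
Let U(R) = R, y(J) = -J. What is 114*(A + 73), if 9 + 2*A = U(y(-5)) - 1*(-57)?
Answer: 11343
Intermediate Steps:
A = 53/2 (A = -9/2 + (-1*(-5) - 1*(-57))/2 = -9/2 + (5 + 57)/2 = -9/2 + (1/2)*62 = -9/2 + 31 = 53/2 ≈ 26.500)
114*(A + 73) = 114*(53/2 + 73) = 114*(199/2) = 11343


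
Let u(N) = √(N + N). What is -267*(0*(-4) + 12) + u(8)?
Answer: -3200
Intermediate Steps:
u(N) = √2*√N (u(N) = √(2*N) = √2*√N)
-267*(0*(-4) + 12) + u(8) = -267*(0*(-4) + 12) + √2*√8 = -267*(0 + 12) + √2*(2*√2) = -267*12 + 4 = -3204 + 4 = -3200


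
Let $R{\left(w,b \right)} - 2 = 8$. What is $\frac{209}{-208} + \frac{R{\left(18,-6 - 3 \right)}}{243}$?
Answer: $- \frac{48707}{50544} \approx -0.96366$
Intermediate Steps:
$R{\left(w,b \right)} = 10$ ($R{\left(w,b \right)} = 2 + 8 = 10$)
$\frac{209}{-208} + \frac{R{\left(18,-6 - 3 \right)}}{243} = \frac{209}{-208} + \frac{10}{243} = 209 \left(- \frac{1}{208}\right) + 10 \cdot \frac{1}{243} = - \frac{209}{208} + \frac{10}{243} = - \frac{48707}{50544}$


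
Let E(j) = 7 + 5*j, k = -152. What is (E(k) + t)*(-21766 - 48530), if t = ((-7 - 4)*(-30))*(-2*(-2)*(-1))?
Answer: 145723608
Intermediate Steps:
t = -1320 (t = (-11*(-30))*(4*(-1)) = 330*(-4) = -1320)
(E(k) + t)*(-21766 - 48530) = ((7 + 5*(-152)) - 1320)*(-21766 - 48530) = ((7 - 760) - 1320)*(-70296) = (-753 - 1320)*(-70296) = -2073*(-70296) = 145723608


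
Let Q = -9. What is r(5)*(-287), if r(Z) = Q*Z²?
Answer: 64575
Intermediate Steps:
r(Z) = -9*Z²
r(5)*(-287) = -9*5²*(-287) = -9*25*(-287) = -225*(-287) = 64575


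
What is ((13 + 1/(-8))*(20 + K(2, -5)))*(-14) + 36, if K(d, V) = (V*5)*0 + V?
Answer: -10671/4 ≈ -2667.8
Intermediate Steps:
K(d, V) = V (K(d, V) = (5*V)*0 + V = 0 + V = V)
((13 + 1/(-8))*(20 + K(2, -5)))*(-14) + 36 = ((13 + 1/(-8))*(20 - 5))*(-14) + 36 = ((13 - 1/8)*15)*(-14) + 36 = ((103/8)*15)*(-14) + 36 = (1545/8)*(-14) + 36 = -10815/4 + 36 = -10671/4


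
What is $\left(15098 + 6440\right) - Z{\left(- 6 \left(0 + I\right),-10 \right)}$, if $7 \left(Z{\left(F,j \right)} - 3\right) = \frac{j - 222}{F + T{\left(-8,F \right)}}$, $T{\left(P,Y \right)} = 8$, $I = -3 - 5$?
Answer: $\frac{1055244}{49} \approx 21536.0$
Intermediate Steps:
$I = -8$ ($I = -3 - 5 = -8$)
$Z{\left(F,j \right)} = 3 + \frac{-222 + j}{7 \left(8 + F\right)}$ ($Z{\left(F,j \right)} = 3 + \frac{\left(j - 222\right) \frac{1}{F + 8}}{7} = 3 + \frac{\left(-222 + j\right) \frac{1}{8 + F}}{7} = 3 + \frac{\frac{1}{8 + F} \left(-222 + j\right)}{7} = 3 + \frac{-222 + j}{7 \left(8 + F\right)}$)
$\left(15098 + 6440\right) - Z{\left(- 6 \left(0 + I\right),-10 \right)} = \left(15098 + 6440\right) - \frac{-54 - 10 + 21 \left(- 6 \left(0 - 8\right)\right)}{7 \left(8 - 6 \left(0 - 8\right)\right)} = 21538 - \frac{-54 - 10 + 21 \left(\left(-6\right) \left(-8\right)\right)}{7 \left(8 - -48\right)} = 21538 - \frac{-54 - 10 + 21 \cdot 48}{7 \left(8 + 48\right)} = 21538 - \frac{-54 - 10 + 1008}{7 \cdot 56} = 21538 - \frac{1}{7} \cdot \frac{1}{56} \cdot 944 = 21538 - \frac{118}{49} = \frac{1055244}{49}$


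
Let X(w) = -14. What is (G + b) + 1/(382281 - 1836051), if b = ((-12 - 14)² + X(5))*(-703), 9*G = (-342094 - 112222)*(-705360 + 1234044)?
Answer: -38798502675465541/1453770 ≈ -2.6688e+10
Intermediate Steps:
G = -80063200048/3 (G = ((-342094 - 112222)*(-705360 + 1234044))/9 = (-454316*528684)/9 = (⅑)*(-240189600144) = -80063200048/3 ≈ -2.6688e+10)
b = -465386 (b = ((-12 - 14)² - 14)*(-703) = ((-26)² - 14)*(-703) = (676 - 14)*(-703) = 662*(-703) = -465386)
(G + b) + 1/(382281 - 1836051) = (-80063200048/3 - 465386) + 1/(382281 - 1836051) = -80064596206/3 + 1/(-1453770) = -80064596206/3 - 1/1453770 = -38798502675465541/1453770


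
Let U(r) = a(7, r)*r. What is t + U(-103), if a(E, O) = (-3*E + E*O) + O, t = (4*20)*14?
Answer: 88155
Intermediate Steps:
t = 1120 (t = 80*14 = 1120)
a(E, O) = O - 3*E + E*O
U(r) = r*(-21 + 8*r) (U(r) = (r - 3*7 + 7*r)*r = (r - 21 + 7*r)*r = (-21 + 8*r)*r = r*(-21 + 8*r))
t + U(-103) = 1120 - 103*(-21 + 8*(-103)) = 1120 - 103*(-21 - 824) = 1120 - 103*(-845) = 1120 + 87035 = 88155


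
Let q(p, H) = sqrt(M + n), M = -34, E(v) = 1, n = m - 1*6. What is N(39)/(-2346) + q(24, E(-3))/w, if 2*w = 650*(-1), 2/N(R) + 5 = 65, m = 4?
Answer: -1/70380 - 6*I/325 ≈ -1.4209e-5 - 0.018462*I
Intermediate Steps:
n = -2 (n = 4 - 1*6 = 4 - 6 = -2)
N(R) = 1/30 (N(R) = 2/(-5 + 65) = 2/60 = 2*(1/60) = 1/30)
w = -325 (w = (650*(-1))/2 = (1/2)*(-650) = -325)
q(p, H) = 6*I (q(p, H) = sqrt(-34 - 2) = sqrt(-36) = 6*I)
N(39)/(-2346) + q(24, E(-3))/w = (1/30)/(-2346) + (6*I)/(-325) = (1/30)*(-1/2346) + (6*I)*(-1/325) = -1/70380 - 6*I/325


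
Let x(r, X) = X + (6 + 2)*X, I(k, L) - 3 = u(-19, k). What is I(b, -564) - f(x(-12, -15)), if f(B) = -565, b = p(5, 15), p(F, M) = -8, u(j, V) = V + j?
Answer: 541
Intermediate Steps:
b = -8
I(k, L) = -16 + k (I(k, L) = 3 + (k - 19) = 3 + (-19 + k) = -16 + k)
x(r, X) = 9*X (x(r, X) = X + 8*X = 9*X)
I(b, -564) - f(x(-12, -15)) = (-16 - 8) - 1*(-565) = -24 + 565 = 541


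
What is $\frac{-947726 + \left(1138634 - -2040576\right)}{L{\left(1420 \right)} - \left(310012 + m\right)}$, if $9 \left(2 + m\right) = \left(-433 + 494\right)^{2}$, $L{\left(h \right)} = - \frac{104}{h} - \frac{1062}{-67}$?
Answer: $- \frac{477682622460}{66447417223} \approx -7.1889$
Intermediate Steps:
$L{\left(h \right)} = \frac{1062}{67} - \frac{104}{h}$ ($L{\left(h \right)} = - \frac{104}{h} - - \frac{1062}{67} = - \frac{104}{h} + \frac{1062}{67} = \frac{1062}{67} - \frac{104}{h}$)
$m = \frac{3703}{9}$ ($m = -2 + \frac{\left(-433 + 494\right)^{2}}{9} = -2 + \frac{61^{2}}{9} = -2 + \frac{1}{9} \cdot 3721 = -2 + \frac{3721}{9} = \frac{3703}{9} \approx 411.44$)
$\frac{-947726 + \left(1138634 - -2040576\right)}{L{\left(1420 \right)} - \left(310012 + m\right)} = \frac{-947726 + \left(1138634 - -2040576\right)}{\left(\frac{1062}{67} - \frac{104}{1420}\right) - \frac{2793811}{9}} = \frac{-947726 + \left(1138634 + 2040576\right)}{\left(\frac{1062}{67} - \frac{26}{355}\right) - \frac{2793811}{9}} = \frac{-947726 + 3179210}{\left(\frac{1062}{67} - \frac{26}{355}\right) - \frac{2793811}{9}} = \frac{2231484}{\frac{375268}{23785} - \frac{2793811}{9}} = \frac{2231484}{- \frac{66447417223}{214065}} = 2231484 \left(- \frac{214065}{66447417223}\right) = - \frac{477682622460}{66447417223}$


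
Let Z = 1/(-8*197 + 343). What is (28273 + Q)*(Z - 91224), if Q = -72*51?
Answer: -2767100626993/1233 ≈ -2.2442e+9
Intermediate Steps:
Q = -3672
Z = -1/1233 (Z = 1/(-1576 + 343) = 1/(-1233) = -1/1233 ≈ -0.00081103)
(28273 + Q)*(Z - 91224) = (28273 - 3672)*(-1/1233 - 91224) = 24601*(-112479193/1233) = -2767100626993/1233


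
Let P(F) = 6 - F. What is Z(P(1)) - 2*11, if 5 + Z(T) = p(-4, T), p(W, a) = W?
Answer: -31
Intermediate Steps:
Z(T) = -9 (Z(T) = -5 - 4 = -9)
Z(P(1)) - 2*11 = -9 - 2*11 = -9 - 22 = -31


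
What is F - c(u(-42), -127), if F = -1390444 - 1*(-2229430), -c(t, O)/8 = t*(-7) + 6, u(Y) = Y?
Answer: 841386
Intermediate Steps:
c(t, O) = -48 + 56*t (c(t, O) = -8*(t*(-7) + 6) = -8*(-7*t + 6) = -8*(6 - 7*t) = -48 + 56*t)
F = 838986 (F = -1390444 + 2229430 = 838986)
F - c(u(-42), -127) = 838986 - (-48 + 56*(-42)) = 838986 - (-48 - 2352) = 838986 - 1*(-2400) = 838986 + 2400 = 841386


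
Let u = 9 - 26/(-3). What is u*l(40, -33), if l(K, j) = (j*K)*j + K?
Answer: 2310800/3 ≈ 7.7027e+5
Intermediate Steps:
l(K, j) = K + K*j² (l(K, j) = (K*j)*j + K = K*j² + K = K + K*j²)
u = 53/3 (u = 9 - 26*(-⅓) = 9 + 26/3 = 53/3 ≈ 17.667)
u*l(40, -33) = 53*(40*(1 + (-33)²))/3 = 53*(40*(1 + 1089))/3 = 53*(40*1090)/3 = (53/3)*43600 = 2310800/3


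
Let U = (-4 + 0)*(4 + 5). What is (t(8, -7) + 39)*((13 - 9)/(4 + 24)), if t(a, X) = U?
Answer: 3/7 ≈ 0.42857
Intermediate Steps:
U = -36 (U = -4*9 = -36)
t(a, X) = -36
(t(8, -7) + 39)*((13 - 9)/(4 + 24)) = (-36 + 39)*((13 - 9)/(4 + 24)) = 3*(4/28) = 3*(4*(1/28)) = 3*(⅐) = 3/7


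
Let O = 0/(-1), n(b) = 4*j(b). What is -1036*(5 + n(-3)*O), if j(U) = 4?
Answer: -5180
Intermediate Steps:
n(b) = 16 (n(b) = 4*4 = 16)
O = 0 (O = 0*(-1) = 0)
-1036*(5 + n(-3)*O) = -1036*(5 + 16*0) = -1036*(5 + 0) = -1036*5 = -5180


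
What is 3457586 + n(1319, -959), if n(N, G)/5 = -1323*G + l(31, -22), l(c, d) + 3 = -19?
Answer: 9801261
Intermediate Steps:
l(c, d) = -22 (l(c, d) = -3 - 19 = -22)
n(N, G) = -110 - 6615*G (n(N, G) = 5*(-1323*G - 22) = 5*(-22 - 1323*G) = -110 - 6615*G)
3457586 + n(1319, -959) = 3457586 + (-110 - 6615*(-959)) = 3457586 + (-110 + 6343785) = 3457586 + 6343675 = 9801261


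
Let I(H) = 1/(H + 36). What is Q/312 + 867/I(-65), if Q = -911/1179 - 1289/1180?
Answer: -10913589266231/434060640 ≈ -25143.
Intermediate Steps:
I(H) = 1/(36 + H)
Q = -2594711/1391220 (Q = -911*1/1179 - 1289*1/1180 = -911/1179 - 1289/1180 = -2594711/1391220 ≈ -1.8651)
Q/312 + 867/I(-65) = -2594711/1391220/312 + 867/(1/(36 - 65)) = -2594711/1391220*1/312 + 867/(1/(-29)) = -2594711/434060640 + 867/(-1/29) = -2594711/434060640 + 867*(-29) = -2594711/434060640 - 25143 = -10913589266231/434060640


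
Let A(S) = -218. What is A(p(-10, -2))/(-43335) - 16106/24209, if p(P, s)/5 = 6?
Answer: -692675948/1049097015 ≈ -0.66026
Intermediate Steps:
p(P, s) = 30 (p(P, s) = 5*6 = 30)
A(p(-10, -2))/(-43335) - 16106/24209 = -218/(-43335) - 16106/24209 = -218*(-1/43335) - 16106*1/24209 = 218/43335 - 16106/24209 = -692675948/1049097015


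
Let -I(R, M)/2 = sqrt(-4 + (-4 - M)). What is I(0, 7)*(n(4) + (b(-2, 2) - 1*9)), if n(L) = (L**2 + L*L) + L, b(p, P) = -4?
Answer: -46*I*sqrt(15) ≈ -178.16*I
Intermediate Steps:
n(L) = L + 2*L**2 (n(L) = (L**2 + L**2) + L = 2*L**2 + L = L + 2*L**2)
I(R, M) = -2*sqrt(-8 - M) (I(R, M) = -2*sqrt(-4 + (-4 - M)) = -2*sqrt(-8 - M))
I(0, 7)*(n(4) + (b(-2, 2) - 1*9)) = (-2*sqrt(-8 - 1*7))*(4*(1 + 2*4) + (-4 - 1*9)) = (-2*sqrt(-8 - 7))*(4*(1 + 8) + (-4 - 9)) = (-2*I*sqrt(15))*(4*9 - 13) = (-2*I*sqrt(15))*(36 - 13) = -2*I*sqrt(15)*23 = -46*I*sqrt(15)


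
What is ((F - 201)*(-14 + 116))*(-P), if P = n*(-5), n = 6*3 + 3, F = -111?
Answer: -3341520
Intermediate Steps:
n = 21 (n = 18 + 3 = 21)
P = -105 (P = 21*(-5) = -105)
((F - 201)*(-14 + 116))*(-P) = ((-111 - 201)*(-14 + 116))*(-1*(-105)) = -312*102*105 = -31824*105 = -3341520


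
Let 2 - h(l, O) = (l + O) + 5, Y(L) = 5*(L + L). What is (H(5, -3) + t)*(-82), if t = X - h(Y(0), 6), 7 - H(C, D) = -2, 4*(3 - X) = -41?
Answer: -5125/2 ≈ -2562.5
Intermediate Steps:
X = 53/4 (X = 3 - ¼*(-41) = 3 + 41/4 = 53/4 ≈ 13.250)
H(C, D) = 9 (H(C, D) = 7 - 1*(-2) = 7 + 2 = 9)
Y(L) = 10*L (Y(L) = 5*(2*L) = 10*L)
h(l, O) = -3 - O - l (h(l, O) = 2 - ((l + O) + 5) = 2 - ((O + l) + 5) = 2 - (5 + O + l) = 2 + (-5 - O - l) = -3 - O - l)
t = 89/4 (t = 53/4 - (-3 - 1*6 - 10*0) = 53/4 - (-3 - 6 - 1*0) = 53/4 - (-3 - 6 + 0) = 53/4 - 1*(-9) = 53/4 + 9 = 89/4 ≈ 22.250)
(H(5, -3) + t)*(-82) = (9 + 89/4)*(-82) = (125/4)*(-82) = -5125/2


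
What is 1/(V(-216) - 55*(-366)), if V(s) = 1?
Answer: 1/20131 ≈ 4.9675e-5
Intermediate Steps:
1/(V(-216) - 55*(-366)) = 1/(1 - 55*(-366)) = 1/(1 + 20130) = 1/20131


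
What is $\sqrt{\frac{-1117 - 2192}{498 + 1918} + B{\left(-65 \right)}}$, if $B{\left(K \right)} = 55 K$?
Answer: $\frac{i \sqrt{1304716859}}{604} \approx 59.803 i$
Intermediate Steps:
$\sqrt{\frac{-1117 - 2192}{498 + 1918} + B{\left(-65 \right)}} = \sqrt{\frac{-1117 - 2192}{498 + 1918} + 55 \left(-65\right)} = \sqrt{- \frac{3309}{2416} - 3575} = \sqrt{- \frac{8640509}{2416}} = \frac{i \sqrt{1304716859}}{604}$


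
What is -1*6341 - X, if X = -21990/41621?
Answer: -263896771/41621 ≈ -6340.5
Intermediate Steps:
X = -21990/41621 (X = -21990*1/41621 = -21990/41621 ≈ -0.52834)
-1*6341 - X = -1*6341 - 1*(-21990/41621) = -6341 + 21990/41621 = -263896771/41621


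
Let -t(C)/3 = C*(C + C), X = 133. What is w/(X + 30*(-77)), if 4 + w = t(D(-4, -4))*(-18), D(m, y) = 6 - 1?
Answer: -2696/2177 ≈ -1.2384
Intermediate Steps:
D(m, y) = 5
t(C) = -6*C² (t(C) = -3*C*(C + C) = -3*C*2*C = -6*C²)
w = 2696 (w = -4 - 6*5²*(-18) = -4 - 6*25*(-18) = -4 - 150*(-18) = -4 + 2700 = 2696)
w/(X + 30*(-77)) = 2696/(133 + 30*(-77)) = 2696/(133 - 2310) = 2696/(-2177) = 2696*(-1/2177) = -2696/2177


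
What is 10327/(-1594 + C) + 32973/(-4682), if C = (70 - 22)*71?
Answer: -2865502/2123287 ≈ -1.3496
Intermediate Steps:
C = 3408 (C = 48*71 = 3408)
10327/(-1594 + C) + 32973/(-4682) = 10327/(-1594 + 3408) + 32973/(-4682) = 10327/1814 + 32973*(-1/4682) = 10327*(1/1814) - 32973/4682 = 10327/1814 - 32973/4682 = -2865502/2123287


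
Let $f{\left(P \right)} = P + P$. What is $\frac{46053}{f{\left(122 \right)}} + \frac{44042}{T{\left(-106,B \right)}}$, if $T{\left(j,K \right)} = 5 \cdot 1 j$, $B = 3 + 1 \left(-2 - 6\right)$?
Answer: $\frac{6830921}{64660} \approx 105.64$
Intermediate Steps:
$B = -5$ ($B = 3 + 1 \left(-2 - 6\right) = 3 + 1 \left(-8\right) = 3 - 8 = -5$)
$T{\left(j,K \right)} = 5 j$
$f{\left(P \right)} = 2 P$
$\frac{46053}{f{\left(122 \right)}} + \frac{44042}{T{\left(-106,B \right)}} = \frac{46053}{2 \cdot 122} + \frac{44042}{5 \left(-106\right)} = \frac{46053}{244} + \frac{44042}{-530} = 46053 \cdot \frac{1}{244} + 44042 \left(- \frac{1}{530}\right) = \frac{46053}{244} - \frac{22021}{265} = \frac{6830921}{64660}$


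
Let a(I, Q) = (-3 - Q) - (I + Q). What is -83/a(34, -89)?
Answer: -83/141 ≈ -0.58865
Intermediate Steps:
a(I, Q) = -3 - I - 2*Q (a(I, Q) = (-3 - Q) + (-I - Q) = -3 - I - 2*Q)
-83/a(34, -89) = -83/(-3 - 1*34 - 2*(-89)) = -83/(-3 - 34 + 178) = -83/141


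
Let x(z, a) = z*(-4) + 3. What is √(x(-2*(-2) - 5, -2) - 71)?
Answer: 8*I ≈ 8.0*I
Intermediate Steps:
x(z, a) = 3 - 4*z (x(z, a) = -4*z + 3 = 3 - 4*z)
√(x(-2*(-2) - 5, -2) - 71) = √((3 - 4*(-2*(-2) - 5)) - 71) = √((3 - 4*(4 - 5)) - 71) = √((3 - 4*(-1)) - 71) = √((3 + 4) - 71) = √(7 - 71) = √(-64) = 8*I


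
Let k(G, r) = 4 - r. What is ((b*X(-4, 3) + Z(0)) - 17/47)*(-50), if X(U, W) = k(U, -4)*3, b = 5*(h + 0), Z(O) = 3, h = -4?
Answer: 1121800/47 ≈ 23868.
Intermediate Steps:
b = -20 (b = 5*(-4 + 0) = 5*(-4) = -20)
X(U, W) = 24 (X(U, W) = (4 - 1*(-4))*3 = (4 + 4)*3 = 8*3 = 24)
((b*X(-4, 3) + Z(0)) - 17/47)*(-50) = ((-20*24 + 3) - 17/47)*(-50) = ((-480 + 3) - 17*1/47)*(-50) = (-477 - 17/47)*(-50) = -22436/47*(-50) = 1121800/47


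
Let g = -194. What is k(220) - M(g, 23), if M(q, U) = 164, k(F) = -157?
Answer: -321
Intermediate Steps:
k(220) - M(g, 23) = -157 - 1*164 = -157 - 164 = -321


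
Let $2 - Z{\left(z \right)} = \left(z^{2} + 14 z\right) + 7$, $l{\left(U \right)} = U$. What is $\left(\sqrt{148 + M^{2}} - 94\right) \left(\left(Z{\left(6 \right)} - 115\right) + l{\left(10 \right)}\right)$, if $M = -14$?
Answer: $21620 - 460 \sqrt{86} \approx 17354.0$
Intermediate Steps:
$Z{\left(z \right)} = -5 - z^{2} - 14 z$ ($Z{\left(z \right)} = 2 - \left(\left(z^{2} + 14 z\right) + 7\right) = 2 - \left(7 + z^{2} + 14 z\right) = -5 - z^{2} - 14 z$)
$\left(\sqrt{148 + M^{2}} - 94\right) \left(\left(Z{\left(6 \right)} - 115\right) + l{\left(10 \right)}\right) = \left(\sqrt{148 + \left(-14\right)^{2}} - 94\right) \left(\left(\left(-5 - 6^{2} - 84\right) - 115\right) + 10\right) = \left(\sqrt{148 + 196} - 94\right) \left(\left(\left(-5 - 36 - 84\right) - 115\right) + 10\right) = \left(\sqrt{344} - 94\right) \left(\left(\left(-5 - 36 - 84\right) - 115\right) + 10\right) = \left(2 \sqrt{86} - 94\right) \left(\left(-125 - 115\right) + 10\right) = \left(-94 + 2 \sqrt{86}\right) \left(-240 + 10\right) = \left(-94 + 2 \sqrt{86}\right) \left(-230\right) = 21620 - 460 \sqrt{86}$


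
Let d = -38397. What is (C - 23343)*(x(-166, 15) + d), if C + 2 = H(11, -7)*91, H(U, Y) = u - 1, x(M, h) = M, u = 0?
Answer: 903762468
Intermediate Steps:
H(U, Y) = -1 (H(U, Y) = 0 - 1 = -1)
C = -93 (C = -2 - 1*91 = -2 - 91 = -93)
(C - 23343)*(x(-166, 15) + d) = (-93 - 23343)*(-166 - 38397) = -23436*(-38563) = 903762468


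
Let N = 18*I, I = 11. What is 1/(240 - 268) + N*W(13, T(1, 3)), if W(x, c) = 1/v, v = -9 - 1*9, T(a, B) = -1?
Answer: -309/28 ≈ -11.036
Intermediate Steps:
v = -18 (v = -9 - 9 = -18)
W(x, c) = -1/18 (W(x, c) = 1/(-18) = -1/18)
N = 198 (N = 18*11 = 198)
1/(240 - 268) + N*W(13, T(1, 3)) = 1/(240 - 268) + 198*(-1/18) = 1/(-28) - 11 = -1/28 - 11 = -309/28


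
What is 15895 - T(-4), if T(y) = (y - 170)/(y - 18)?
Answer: 174758/11 ≈ 15887.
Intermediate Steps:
T(y) = (-170 + y)/(-18 + y)
15895 - T(-4) = 15895 - (-170 - 4)/(-18 - 4) = 15895 - (-174)/(-22) = 15895 - (-1)*(-174)/22 = 15895 - 1*87/11 = 15895 - 87/11 = 174758/11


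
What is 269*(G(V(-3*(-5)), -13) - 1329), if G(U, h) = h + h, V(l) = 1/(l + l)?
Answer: -364495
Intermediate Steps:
V(l) = 1/(2*l)
G(U, h) = 2*h
269*(G(V(-3*(-5)), -13) - 1329) = 269*(2*(-13) - 1329) = 269*(-26 - 1329) = 269*(-1355) = -364495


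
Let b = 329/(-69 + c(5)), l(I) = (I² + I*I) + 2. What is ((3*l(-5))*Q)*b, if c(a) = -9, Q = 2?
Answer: -1316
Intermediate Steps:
l(I) = 2 + 2*I² (l(I) = (I² + I²) + 2 = 2*I² + 2 = 2 + 2*I²)
b = -329/78 (b = 329/(-69 - 9) = 329/(-78) = 329*(-1/78) = -329/78 ≈ -4.2179)
((3*l(-5))*Q)*b = ((3*(2 + 2*(-5)²))*2)*(-329/78) = ((3*(2 + 2*25))*2)*(-329/78) = ((3*(2 + 50))*2)*(-329/78) = ((3*52)*2)*(-329/78) = (156*2)*(-329/78) = 312*(-329/78) = -1316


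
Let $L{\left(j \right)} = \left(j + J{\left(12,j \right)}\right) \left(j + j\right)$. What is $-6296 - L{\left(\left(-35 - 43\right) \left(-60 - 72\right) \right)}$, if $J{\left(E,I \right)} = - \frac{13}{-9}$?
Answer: $-212051272$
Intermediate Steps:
$J{\left(E,I \right)} = \frac{13}{9}$ ($J{\left(E,I \right)} = \left(-13\right) \left(- \frac{1}{9}\right) = \frac{13}{9}$)
$L{\left(j \right)} = 2 j \left(\frac{13}{9} + j\right)$ ($L{\left(j \right)} = \left(j + \frac{13}{9}\right) \left(j + j\right) = \left(\frac{13}{9} + j\right) 2 j = 2 j \left(\frac{13}{9} + j\right)$)
$-6296 - L{\left(\left(-35 - 43\right) \left(-60 - 72\right) \right)} = -6296 - \frac{2 \left(-35 - 43\right) \left(-60 - 72\right) \left(13 + 9 \left(-35 - 43\right) \left(-60 - 72\right)\right)}{9} = -6296 - \frac{2 \left(\left(-78\right) \left(-132\right)\right) \left(13 + 9 \left(\left(-78\right) \left(-132\right)\right)\right)}{9} = -6296 - \frac{2}{9} \cdot 10296 \left(13 + 9 \cdot 10296\right) = -6296 - \frac{2}{9} \cdot 10296 \left(13 + 92664\right) = -6296 - \frac{2}{9} \cdot 10296 \cdot 92677 = -6296 - 212044976 = -212051272$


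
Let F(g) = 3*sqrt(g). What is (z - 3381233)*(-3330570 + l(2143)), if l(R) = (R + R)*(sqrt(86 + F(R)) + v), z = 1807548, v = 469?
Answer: 2077950326660 - 6744813910*sqrt(86 + 3*sqrt(2143)) ≈ 1.9768e+12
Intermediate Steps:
l(R) = 2*R*(469 + sqrt(86 + 3*sqrt(R))) (l(R) = (R + R)*(sqrt(86 + 3*sqrt(R)) + 469) = (2*R)*(469 + sqrt(86 + 3*sqrt(R))) = 2*R*(469 + sqrt(86 + 3*sqrt(R))))
(z - 3381233)*(-3330570 + l(2143)) = (1807548 - 3381233)*(-3330570 + 2*2143*(469 + sqrt(86 + 3*sqrt(2143)))) = -1573685*(-3330570 + (2010134 + 4286*sqrt(86 + 3*sqrt(2143)))) = -1573685*(-1320436 + 4286*sqrt(86 + 3*sqrt(2143))) = 2077950326660 - 6744813910*sqrt(86 + 3*sqrt(2143))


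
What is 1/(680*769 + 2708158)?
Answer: 1/3231078 ≈ 3.0949e-7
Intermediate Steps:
1/(680*769 + 2708158) = 1/(522920 + 2708158) = 1/3231078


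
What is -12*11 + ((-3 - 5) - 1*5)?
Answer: -145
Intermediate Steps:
-12*11 + ((-3 - 5) - 1*5) = -132 + (-8 - 5) = -132 - 13 = -145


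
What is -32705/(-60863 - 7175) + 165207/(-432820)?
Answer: 1457512117/14724103580 ≈ 0.098988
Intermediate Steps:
-32705/(-60863 - 7175) + 165207/(-432820) = -32705/(-68038) + 165207*(-1/432820) = -32705*(-1/68038) - 165207/432820 = 32705/68038 - 165207/432820 = 1457512117/14724103580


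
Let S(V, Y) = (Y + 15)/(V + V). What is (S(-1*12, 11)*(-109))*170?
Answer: 120445/6 ≈ 20074.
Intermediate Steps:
S(V, Y) = (15 + Y)/(2*V) (S(V, Y) = (15 + Y)/((2*V)) = (15 + Y)*(1/(2*V)) = (15 + Y)/(2*V))
(S(-1*12, 11)*(-109))*170 = (((15 + 11)/(2*((-1*12))))*(-109))*170 = (((1/2)*26/(-12))*(-109))*170 = (((1/2)*(-1/12)*26)*(-109))*170 = -13/12*(-109)*170 = (1417/12)*170 = 120445/6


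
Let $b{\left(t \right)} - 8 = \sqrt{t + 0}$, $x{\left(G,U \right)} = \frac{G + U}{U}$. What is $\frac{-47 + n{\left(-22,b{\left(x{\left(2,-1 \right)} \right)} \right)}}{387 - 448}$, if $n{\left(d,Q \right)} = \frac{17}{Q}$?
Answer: $\frac{2919}{3965} + \frac{17 i}{3965} \approx 0.73619 + 0.0042875 i$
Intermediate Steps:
$x{\left(G,U \right)} = \frac{G + U}{U}$
$b{\left(t \right)} = 8 + \sqrt{t}$ ($b{\left(t \right)} = 8 + \sqrt{t + 0} = 8 + \sqrt{t}$)
$\frac{-47 + n{\left(-22,b{\left(x{\left(2,-1 \right)} \right)} \right)}}{387 - 448} = \frac{-47 + \frac{17}{8 + \sqrt{\frac{2 - 1}{-1}}}}{387 - 448} = \frac{-47 + \frac{17}{8 + \sqrt{\left(-1\right) 1}}}{-61} = \left(-47 + \frac{17}{8 + \sqrt{-1}}\right) \left(- \frac{1}{61}\right) = \left(-47 + \frac{17}{8 + i}\right) \left(- \frac{1}{61}\right) = \left(-47 + 17 \frac{8 - i}{65}\right) \left(- \frac{1}{61}\right) = \left(-47 + \frac{17 \left(8 - i\right)}{65}\right) \left(- \frac{1}{61}\right) = \frac{47}{61} - \frac{17 \left(8 - i\right)}{3965}$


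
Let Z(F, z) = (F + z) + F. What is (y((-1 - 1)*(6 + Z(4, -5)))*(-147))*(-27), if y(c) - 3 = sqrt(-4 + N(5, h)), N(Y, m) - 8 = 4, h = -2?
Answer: 11907 + 7938*sqrt(2) ≈ 23133.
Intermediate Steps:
Z(F, z) = z + 2*F
N(Y, m) = 12 (N(Y, m) = 8 + 4 = 12)
y(c) = 3 + 2*sqrt(2) (y(c) = 3 + sqrt(-4 + 12) = 3 + sqrt(8) = 3 + 2*sqrt(2))
(y((-1 - 1)*(6 + Z(4, -5)))*(-147))*(-27) = ((3 + 2*sqrt(2))*(-147))*(-27) = (-441 - 294*sqrt(2))*(-27) = 11907 + 7938*sqrt(2)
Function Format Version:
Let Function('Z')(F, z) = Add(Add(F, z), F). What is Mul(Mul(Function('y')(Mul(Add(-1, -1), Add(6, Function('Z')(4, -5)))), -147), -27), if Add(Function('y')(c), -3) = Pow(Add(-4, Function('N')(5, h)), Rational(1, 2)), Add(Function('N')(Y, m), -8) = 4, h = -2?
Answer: Add(11907, Mul(7938, Pow(2, Rational(1, 2)))) ≈ 23133.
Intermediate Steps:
Function('Z')(F, z) = Add(z, Mul(2, F))
Function('N')(Y, m) = 12 (Function('N')(Y, m) = Add(8, 4) = 12)
Function('y')(c) = Add(3, Mul(2, Pow(2, Rational(1, 2)))) (Function('y')(c) = Add(3, Pow(Add(-4, 12), Rational(1, 2))) = Add(3, Pow(8, Rational(1, 2))) = Add(3, Mul(2, Pow(2, Rational(1, 2)))))
Mul(Mul(Function('y')(Mul(Add(-1, -1), Add(6, Function('Z')(4, -5)))), -147), -27) = Mul(Mul(Add(3, Mul(2, Pow(2, Rational(1, 2)))), -147), -27) = Mul(Add(-441, Mul(-294, Pow(2, Rational(1, 2)))), -27) = Add(11907, Mul(7938, Pow(2, Rational(1, 2))))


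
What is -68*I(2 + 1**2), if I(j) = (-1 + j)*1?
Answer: -136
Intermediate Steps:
I(j) = -1 + j
-68*I(2 + 1**2) = -68*(-1 + (2 + 1**2)) = -68*(-1 + (2 + 1)) = -68*(-1 + 3) = -68*2 = -136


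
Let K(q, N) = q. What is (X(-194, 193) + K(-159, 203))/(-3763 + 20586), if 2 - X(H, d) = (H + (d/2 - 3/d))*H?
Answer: -3681478/3246839 ≈ -1.1339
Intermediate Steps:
X(H, d) = 2 - H*(H + d/2 - 3/d) (X(H, d) = 2 - (H + (d/2 - 3/d))*H = 2 - (H + d/2 - 3/d)*H = 2 - H*(H + d/2 - 3/d))
(X(-194, 193) + K(-159, 203))/(-3763 + 20586) = ((2 - 1*(-194)² + 3*(-194)/193 - ½*(-194)*193) - 159)/(-3763 + 20586) = ((2 - 1*37636 + 3*(-194)*(1/193) + 18721) - 159)/16823 = ((2 - 37636 - 582/193 + 18721) - 159)*(1/16823) = (-3650791/193 - 159)*(1/16823) = -3681478/193*1/16823 = -3681478/3246839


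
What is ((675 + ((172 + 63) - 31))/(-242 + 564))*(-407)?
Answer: -357753/322 ≈ -1111.0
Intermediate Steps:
((675 + ((172 + 63) - 31))/(-242 + 564))*(-407) = ((675 + (235 - 31))/322)*(-407) = ((675 + 204)*(1/322))*(-407) = (879*(1/322))*(-407) = (879/322)*(-407) = -357753/322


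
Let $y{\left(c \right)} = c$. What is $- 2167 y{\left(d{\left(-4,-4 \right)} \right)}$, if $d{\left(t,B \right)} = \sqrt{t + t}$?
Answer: $- 4334 i \sqrt{2} \approx - 6129.2 i$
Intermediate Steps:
$d{\left(t,B \right)} = \sqrt{2} \sqrt{t}$ ($d{\left(t,B \right)} = \sqrt{2 t} = \sqrt{2} \sqrt{t}$)
$- 2167 y{\left(d{\left(-4,-4 \right)} \right)} = - 2167 \sqrt{2} \sqrt{-4} = - 2167 \sqrt{2} \cdot 2 i = - 2167 \cdot 2 i \sqrt{2} = - 4334 i \sqrt{2}$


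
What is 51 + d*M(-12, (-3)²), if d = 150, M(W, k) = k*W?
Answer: -16149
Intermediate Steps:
M(W, k) = W*k
51 + d*M(-12, (-3)²) = 51 + 150*(-12*(-3)²) = 51 + 150*(-12*9) = 51 + 150*(-108) = 51 - 16200 = -16149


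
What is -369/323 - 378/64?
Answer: -72855/10336 ≈ -7.0487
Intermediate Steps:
-369/323 - 378/64 = -369*1/323 - 378*1/64 = -369/323 - 189/32 = -72855/10336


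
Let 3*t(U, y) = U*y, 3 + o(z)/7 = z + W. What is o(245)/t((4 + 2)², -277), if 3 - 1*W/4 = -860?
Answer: -12929/1662 ≈ -7.7792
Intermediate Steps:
W = 3452 (W = 12 - 4*(-860) = 12 + 3440 = 3452)
o(z) = 24143 + 7*z (o(z) = -21 + 7*(z + 3452) = -21 + 7*(3452 + z) = -21 + (24164 + 7*z) = 24143 + 7*z)
t(U, y) = U*y/3 (t(U, y) = (U*y)/3 = U*y/3)
o(245)/t((4 + 2)², -277) = (24143 + 7*245)/(((⅓)*(4 + 2)²*(-277))) = (24143 + 1715)/(((⅓)*6²*(-277))) = 25858/(((⅓)*36*(-277))) = 25858/(-3324) = 25858*(-1/3324) = -12929/1662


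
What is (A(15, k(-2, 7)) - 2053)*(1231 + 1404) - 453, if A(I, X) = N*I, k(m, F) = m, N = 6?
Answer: -5172958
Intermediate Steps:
A(I, X) = 6*I
(A(15, k(-2, 7)) - 2053)*(1231 + 1404) - 453 = (6*15 - 2053)*(1231 + 1404) - 453 = (90 - 2053)*2635 - 453 = -1963*2635 - 453 = -5172505 - 453 = -5172958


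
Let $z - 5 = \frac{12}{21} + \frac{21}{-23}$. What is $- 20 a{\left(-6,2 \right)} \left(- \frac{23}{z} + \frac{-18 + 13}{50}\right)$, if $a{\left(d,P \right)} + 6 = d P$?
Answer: $- \frac{45336}{25} \approx -1813.4$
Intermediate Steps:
$z = \frac{750}{161}$ ($z = 5 + \left(\frac{12}{21} + \frac{21}{-23}\right) = 5 + \left(12 \cdot \frac{1}{21} + 21 \left(- \frac{1}{23}\right)\right) = 5 + \left(\frac{4}{7} - \frac{21}{23}\right) = 5 - \frac{55}{161} = \frac{750}{161} \approx 4.6584$)
$a{\left(d,P \right)} = -6 + P d$ ($a{\left(d,P \right)} = -6 + d P = -6 + P d$)
$- 20 a{\left(-6,2 \right)} \left(- \frac{23}{z} + \frac{-18 + 13}{50}\right) = - 20 \left(-6 + 2 \left(-6\right)\right) \left(- \frac{23}{\frac{750}{161}} + \frac{-18 + 13}{50}\right) = - 20 \left(-6 - 12\right) \left(\left(-23\right) \frac{161}{750} - \frac{1}{10}\right) = \left(-20\right) \left(-18\right) \left(- \frac{3703}{750} - \frac{1}{10}\right) = 360 \left(- \frac{1889}{375}\right) = - \frac{45336}{25}$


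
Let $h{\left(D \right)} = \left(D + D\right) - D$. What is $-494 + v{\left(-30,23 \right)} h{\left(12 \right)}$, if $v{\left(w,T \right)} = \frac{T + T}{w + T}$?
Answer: $- \frac{4010}{7} \approx -572.86$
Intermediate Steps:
$h{\left(D \right)} = D$ ($h{\left(D \right)} = 2 D - D = D$)
$v{\left(w,T \right)} = \frac{2 T}{T + w}$
$-494 + v{\left(-30,23 \right)} h{\left(12 \right)} = -494 + 2 \cdot 23 \frac{1}{23 - 30} \cdot 12 = -494 + 2 \cdot 23 \frac{1}{-7} \cdot 12 = -494 + 2 \cdot 23 \left(- \frac{1}{7}\right) 12 = -494 - \frac{552}{7} = - \frac{4010}{7}$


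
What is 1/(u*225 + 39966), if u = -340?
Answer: -1/36534 ≈ -2.7372e-5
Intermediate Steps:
1/(u*225 + 39966) = 1/(-340*225 + 39966) = 1/(-76500 + 39966) = 1/(-36534) = -1/36534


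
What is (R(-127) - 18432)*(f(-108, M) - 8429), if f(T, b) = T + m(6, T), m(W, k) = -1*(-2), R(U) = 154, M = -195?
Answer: 156002730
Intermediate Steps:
m(W, k) = 2
f(T, b) = 2 + T (f(T, b) = T + 2 = 2 + T)
(R(-127) - 18432)*(f(-108, M) - 8429) = (154 - 18432)*((2 - 108) - 8429) = -18278*(-106 - 8429) = -18278*(-8535) = 156002730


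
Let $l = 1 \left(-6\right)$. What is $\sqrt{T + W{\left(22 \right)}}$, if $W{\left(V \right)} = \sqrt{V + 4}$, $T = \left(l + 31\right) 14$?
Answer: $\sqrt{350 + \sqrt{26}} \approx 18.844$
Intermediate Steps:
$l = -6$
$T = 350$ ($T = \left(-6 + 31\right) 14 = 25 \cdot 14 = 350$)
$W{\left(V \right)} = \sqrt{4 + V}$
$\sqrt{T + W{\left(22 \right)}} = \sqrt{350 + \sqrt{4 + 22}} = \sqrt{350 + \sqrt{26}}$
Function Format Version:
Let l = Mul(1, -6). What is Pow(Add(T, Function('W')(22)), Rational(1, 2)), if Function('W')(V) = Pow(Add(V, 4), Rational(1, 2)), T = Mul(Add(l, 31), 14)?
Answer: Pow(Add(350, Pow(26, Rational(1, 2))), Rational(1, 2)) ≈ 18.844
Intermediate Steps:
l = -6
T = 350 (T = Mul(Add(-6, 31), 14) = Mul(25, 14) = 350)
Function('W')(V) = Pow(Add(4, V), Rational(1, 2))
Pow(Add(T, Function('W')(22)), Rational(1, 2)) = Pow(Add(350, Pow(Add(4, 22), Rational(1, 2))), Rational(1, 2)) = Pow(Add(350, Pow(26, Rational(1, 2))), Rational(1, 2))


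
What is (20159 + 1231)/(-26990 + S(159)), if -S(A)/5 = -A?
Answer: -138/169 ≈ -0.81657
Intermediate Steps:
S(A) = 5*A (S(A) = -(-5)*A = 5*A)
(20159 + 1231)/(-26990 + S(159)) = (20159 + 1231)/(-26990 + 5*159) = 21390/(-26990 + 795) = 21390/(-26195) = 21390*(-1/26195) = -138/169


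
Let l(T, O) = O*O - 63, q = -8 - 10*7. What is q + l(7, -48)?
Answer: 2163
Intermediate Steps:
q = -78 (q = -8 - 70 = -78)
l(T, O) = -63 + O**2 (l(T, O) = O**2 - 63 = -63 + O**2)
q + l(7, -48) = -78 + (-63 + (-48)**2) = -78 + (-63 + 2304) = -78 + 2241 = 2163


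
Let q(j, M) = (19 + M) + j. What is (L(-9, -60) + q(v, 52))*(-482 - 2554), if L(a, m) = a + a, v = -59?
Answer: 18216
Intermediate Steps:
q(j, M) = 19 + M + j
L(a, m) = 2*a
(L(-9, -60) + q(v, 52))*(-482 - 2554) = (2*(-9) + (19 + 52 - 59))*(-482 - 2554) = (-18 + 12)*(-3036) = -6*(-3036) = 18216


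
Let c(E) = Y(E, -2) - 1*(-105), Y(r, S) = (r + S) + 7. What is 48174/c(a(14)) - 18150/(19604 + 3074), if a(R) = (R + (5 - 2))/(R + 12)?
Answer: 675060041/1553443 ≈ 434.56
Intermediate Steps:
Y(r, S) = 7 + S + r (Y(r, S) = (S + r) + 7 = 7 + S + r)
a(R) = (3 + R)/(12 + R) (a(R) = (R + 3)/(12 + R) = (3 + R)/(12 + R))
c(E) = 110 + E (c(E) = (7 - 2 + E) - 1*(-105) = (5 + E) + 105 = 110 + E)
48174/c(a(14)) - 18150/(19604 + 3074) = 48174/(110 + (3 + 14)/(12 + 14)) - 18150/(19604 + 3074) = 48174/(110 + 17/26) - 18150/22678 = 48174/(110 + (1/26)*17) - 18150*1/22678 = 48174/(110 + 17/26) - 9075/11339 = 48174/(2877/26) - 9075/11339 = 48174*(26/2877) - 9075/11339 = 59644/137 - 9075/11339 = 675060041/1553443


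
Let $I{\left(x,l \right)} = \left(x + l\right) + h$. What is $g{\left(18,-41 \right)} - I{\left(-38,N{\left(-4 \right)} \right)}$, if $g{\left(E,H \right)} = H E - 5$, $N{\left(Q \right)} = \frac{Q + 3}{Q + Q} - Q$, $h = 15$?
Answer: $- \frac{5793}{8} \approx -724.13$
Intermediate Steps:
$N{\left(Q \right)} = - Q + \frac{3 + Q}{2 Q}$ ($N{\left(Q \right)} = \frac{3 + Q}{2 Q} - Q = - Q + \frac{3 + Q}{2 Q}$)
$I{\left(x,l \right)} = 15 + l + x$ ($I{\left(x,l \right)} = \left(x + l\right) + 15 = \left(l + x\right) + 15 = 15 + l + x$)
$g{\left(E,H \right)} = -5 + E H$ ($g{\left(E,H \right)} = E H - 5 = -5 + E H$)
$g{\left(18,-41 \right)} - I{\left(-38,N{\left(-4 \right)} \right)} = \left(-5 + 18 \left(-41\right)\right) - \left(15 + \left(\frac{1}{2} - -4 + \frac{3}{2 \left(-4\right)}\right) - 38\right) = \left(-5 - 738\right) - \left(15 + \left(\frac{1}{2} + 4 + \frac{3}{2} \left(- \frac{1}{4}\right)\right) - 38\right) = -743 - \left(15 + \left(\frac{1}{2} + 4 - \frac{3}{8}\right) - 38\right) = -743 - \left(15 + \frac{33}{8} - 38\right) = -743 - - \frac{151}{8} = -743 + \frac{151}{8} = - \frac{5793}{8}$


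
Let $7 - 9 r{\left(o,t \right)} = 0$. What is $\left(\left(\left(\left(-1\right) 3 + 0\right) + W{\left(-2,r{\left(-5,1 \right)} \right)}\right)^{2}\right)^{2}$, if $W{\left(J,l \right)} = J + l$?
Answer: $\frac{2085136}{6561} \approx 317.81$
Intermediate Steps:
$r{\left(o,t \right)} = \frac{7}{9}$ ($r{\left(o,t \right)} = \frac{7}{9} - 0 = \frac{7}{9} + 0 = \frac{7}{9}$)
$\left(\left(\left(\left(-1\right) 3 + 0\right) + W{\left(-2,r{\left(-5,1 \right)} \right)}\right)^{2}\right)^{2} = \left(\left(\left(\left(-1\right) 3 + 0\right) + \left(-2 + \frac{7}{9}\right)\right)^{2}\right)^{2} = \left(\left(\left(-3 + 0\right) - \frac{11}{9}\right)^{2}\right)^{2} = \left(\left(-3 - \frac{11}{9}\right)^{2}\right)^{2} = \left(\left(- \frac{38}{9}\right)^{2}\right)^{2} = \left(\frac{1444}{81}\right)^{2} = \frac{2085136}{6561}$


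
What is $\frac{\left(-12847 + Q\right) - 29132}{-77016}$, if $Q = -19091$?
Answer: $\frac{30535}{38508} \approx 0.79295$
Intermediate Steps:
$\frac{\left(-12847 + Q\right) - 29132}{-77016} = \frac{\left(-12847 - 19091\right) - 29132}{-77016} = \left(-31938 - 29132\right) \left(- \frac{1}{77016}\right) = \left(-61070\right) \left(- \frac{1}{77016}\right) = \frac{30535}{38508}$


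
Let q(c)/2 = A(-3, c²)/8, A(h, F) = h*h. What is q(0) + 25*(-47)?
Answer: -4691/4 ≈ -1172.8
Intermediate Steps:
A(h, F) = h²
q(c) = 9/4 (q(c) = 2*((-3)²/8) = 2*(9*(⅛)) = 2*(9/8) = 9/4)
q(0) + 25*(-47) = 9/4 + 25*(-47) = 9/4 - 1175 = -4691/4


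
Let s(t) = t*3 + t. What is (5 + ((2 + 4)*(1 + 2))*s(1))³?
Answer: 456533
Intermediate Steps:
s(t) = 4*t (s(t) = 3*t + t = 4*t)
(5 + ((2 + 4)*(1 + 2))*s(1))³ = (5 + ((2 + 4)*(1 + 2))*(4*1))³ = (5 + (6*3)*4)³ = (5 + 18*4)³ = (5 + 72)³ = 77³ = 456533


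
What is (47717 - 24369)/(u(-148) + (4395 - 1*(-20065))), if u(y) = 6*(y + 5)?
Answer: 11674/11801 ≈ 0.98924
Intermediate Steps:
u(y) = 30 + 6*y (u(y) = 6*(5 + y) = 30 + 6*y)
(47717 - 24369)/(u(-148) + (4395 - 1*(-20065))) = (47717 - 24369)/((30 + 6*(-148)) + (4395 - 1*(-20065))) = 23348/((30 - 888) + (4395 + 20065)) = 23348/(-858 + 24460) = 23348/23602 = 23348*(1/23602) = 11674/11801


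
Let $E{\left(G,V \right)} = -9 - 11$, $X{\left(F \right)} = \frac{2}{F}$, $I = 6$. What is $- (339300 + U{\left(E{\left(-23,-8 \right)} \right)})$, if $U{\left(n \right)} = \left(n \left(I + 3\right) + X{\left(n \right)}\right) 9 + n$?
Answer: $- \frac{3376591}{10} \approx -3.3766 \cdot 10^{5}$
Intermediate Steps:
$E{\left(G,V \right)} = -20$ ($E{\left(G,V \right)} = -9 - 11 = -20$)
$U{\left(n \right)} = \frac{18}{n} + 82 n$ ($U{\left(n \right)} = \left(n \left(6 + 3\right) + \frac{2}{n}\right) 9 + n = \left(n 9 + \frac{2}{n}\right) 9 + n = \left(9 n + \frac{2}{n}\right) 9 + n = \left(\frac{2}{n} + 9 n\right) 9 + n = \left(\frac{18}{n} + 81 n\right) + n = \frac{18}{n} + 82 n$)
$- (339300 + U{\left(E{\left(-23,-8 \right)} \right)}) = - (339300 + \left(\frac{18}{-20} + 82 \left(-20\right)\right)) = - (339300 + \left(18 \left(- \frac{1}{20}\right) - 1640\right)) = - (339300 - \frac{16409}{10}) = \left(-1\right) \frac{3376591}{10} = - \frac{3376591}{10}$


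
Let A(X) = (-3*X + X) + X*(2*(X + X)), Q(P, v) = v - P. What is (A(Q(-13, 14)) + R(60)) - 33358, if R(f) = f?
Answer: -30436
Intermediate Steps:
A(X) = -2*X + 4*X² (A(X) = -2*X + X*(2*(2*X)) = -2*X + X*(4*X) = -2*X + 4*X²)
(A(Q(-13, 14)) + R(60)) - 33358 = (2*(14 - 1*(-13))*(-1 + 2*(14 - 1*(-13))) + 60) - 33358 = (2*(14 + 13)*(-1 + 2*(14 + 13)) + 60) - 33358 = (2*27*(-1 + 2*27) + 60) - 33358 = (2*27*(-1 + 54) + 60) - 33358 = (2*27*53 + 60) - 33358 = (2862 + 60) - 33358 = 2922 - 33358 = -30436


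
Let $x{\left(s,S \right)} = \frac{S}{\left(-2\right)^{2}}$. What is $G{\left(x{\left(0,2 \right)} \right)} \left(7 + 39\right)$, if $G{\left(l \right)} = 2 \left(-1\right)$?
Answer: $-92$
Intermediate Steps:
$x{\left(s,S \right)} = \frac{S}{4}$
$G{\left(l \right)} = -2$
$G{\left(x{\left(0,2 \right)} \right)} \left(7 + 39\right) = - 2 \left(7 + 39\right) = \left(-2\right) 46 = -92$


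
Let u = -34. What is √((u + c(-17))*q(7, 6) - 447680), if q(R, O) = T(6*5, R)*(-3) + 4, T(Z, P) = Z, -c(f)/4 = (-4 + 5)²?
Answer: 2*I*√111103 ≈ 666.64*I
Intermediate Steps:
c(f) = -4 (c(f) = -4*(-4 + 5)² = -4*1² = -4*1 = -4)
q(R, O) = -86 (q(R, O) = (6*5)*(-3) + 4 = 30*(-3) + 4 = -90 + 4 = -86)
√((u + c(-17))*q(7, 6) - 447680) = √((-34 - 4)*(-86) - 447680) = √(-38*(-86) - 447680) = √(3268 - 447680) = √(-444412) = 2*I*√111103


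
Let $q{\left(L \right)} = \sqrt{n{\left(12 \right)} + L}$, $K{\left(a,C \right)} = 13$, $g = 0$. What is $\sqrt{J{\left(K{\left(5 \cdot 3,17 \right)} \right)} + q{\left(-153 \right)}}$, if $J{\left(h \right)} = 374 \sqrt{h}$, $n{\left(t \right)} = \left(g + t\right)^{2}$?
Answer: $\sqrt{3 i + 374 \sqrt{13}} \approx 36.722 + 0.0408 i$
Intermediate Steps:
$n{\left(t \right)} = t^{2}$ ($n{\left(t \right)} = \left(0 + t\right)^{2} = t^{2}$)
$q{\left(L \right)} = \sqrt{144 + L}$ ($q{\left(L \right)} = \sqrt{12^{2} + L} = \sqrt{144 + L}$)
$\sqrt{J{\left(K{\left(5 \cdot 3,17 \right)} \right)} + q{\left(-153 \right)}} = \sqrt{374 \sqrt{13} + \sqrt{144 - 153}} = \sqrt{374 \sqrt{13} + \sqrt{-9}} = \sqrt{374 \sqrt{13} + 3 i} = \sqrt{3 i + 374 \sqrt{13}}$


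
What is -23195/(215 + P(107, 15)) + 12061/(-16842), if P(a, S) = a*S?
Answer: -5894303/437892 ≈ -13.461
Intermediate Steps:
P(a, S) = S*a
-23195/(215 + P(107, 15)) + 12061/(-16842) = -23195/(215 + 15*107) + 12061/(-16842) = -23195/(215 + 1605) + 12061*(-1/16842) = -23195/1820 - 1723/2406 = -23195*1/1820 - 1723/2406 = -4639/364 - 1723/2406 = -5894303/437892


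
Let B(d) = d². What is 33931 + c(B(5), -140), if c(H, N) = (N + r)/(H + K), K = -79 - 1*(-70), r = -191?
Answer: 542565/16 ≈ 33910.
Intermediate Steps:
K = -9 (K = -79 + 70 = -9)
c(H, N) = (-191 + N)/(-9 + H) (c(H, N) = (N - 191)/(H - 9) = (-191 + N)/(-9 + H))
33931 + c(B(5), -140) = 33931 + (-191 - 140)/(-9 + 5²) = 33931 - 331/(-9 + 25) = 33931 - 331/16 = 542565/16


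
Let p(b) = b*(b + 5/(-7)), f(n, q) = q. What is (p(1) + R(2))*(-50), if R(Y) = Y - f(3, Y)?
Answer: -100/7 ≈ -14.286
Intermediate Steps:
R(Y) = 0 (R(Y) = Y - Y = 0)
p(b) = b*(-5/7 + b) (p(b) = b*(b + 5*(-⅐)) = b*(b - 5/7) = b*(-5/7 + b))
(p(1) + R(2))*(-50) = ((⅐)*1*(-5 + 7*1) + 0)*(-50) = ((⅐)*1*(-5 + 7) + 0)*(-50) = ((⅐)*1*2 + 0)*(-50) = (2/7 + 0)*(-50) = (2/7)*(-50) = -100/7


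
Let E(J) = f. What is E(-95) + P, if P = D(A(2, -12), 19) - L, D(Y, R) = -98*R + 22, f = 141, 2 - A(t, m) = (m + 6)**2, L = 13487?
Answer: -15186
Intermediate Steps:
A(t, m) = 2 - (6 + m)**2 (A(t, m) = 2 - (m + 6)**2 = 2 - (6 + m)**2)
D(Y, R) = 22 - 98*R
P = -15327 (P = (22 - 98*19) - 1*13487 = (22 - 1862) - 13487 = -1840 - 13487 = -15327)
E(J) = 141
E(-95) + P = 141 - 15327 = -15186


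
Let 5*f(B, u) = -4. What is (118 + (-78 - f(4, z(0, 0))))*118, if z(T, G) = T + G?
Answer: 24072/5 ≈ 4814.4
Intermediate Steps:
z(T, G) = G + T
f(B, u) = -⅘ (f(B, u) = (⅕)*(-4) = -⅘)
(118 + (-78 - f(4, z(0, 0))))*118 = (118 + (-78 - 1*(-⅘)))*118 = (118 + (-78 + ⅘))*118 = (118 - 386/5)*118 = (204/5)*118 = 24072/5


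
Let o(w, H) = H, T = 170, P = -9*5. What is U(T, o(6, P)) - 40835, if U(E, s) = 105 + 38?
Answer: -40692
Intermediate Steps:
P = -45
U(E, s) = 143
U(T, o(6, P)) - 40835 = 143 - 40835 = -40692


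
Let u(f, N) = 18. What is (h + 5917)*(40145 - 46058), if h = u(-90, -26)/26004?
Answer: -151634633553/4334 ≈ -3.4987e+7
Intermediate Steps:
h = 3/4334 (h = 18/26004 = 18*(1/26004) = 3/4334 ≈ 0.00069220)
(h + 5917)*(40145 - 46058) = (3/4334 + 5917)*(40145 - 46058) = (25644281/4334)*(-5913) = -151634633553/4334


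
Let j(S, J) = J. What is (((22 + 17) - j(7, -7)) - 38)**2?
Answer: 64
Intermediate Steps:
(((22 + 17) - j(7, -7)) - 38)**2 = (((22 + 17) - 1*(-7)) - 38)**2 = ((39 + 7) - 38)**2 = (46 - 38)**2 = 8**2 = 64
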